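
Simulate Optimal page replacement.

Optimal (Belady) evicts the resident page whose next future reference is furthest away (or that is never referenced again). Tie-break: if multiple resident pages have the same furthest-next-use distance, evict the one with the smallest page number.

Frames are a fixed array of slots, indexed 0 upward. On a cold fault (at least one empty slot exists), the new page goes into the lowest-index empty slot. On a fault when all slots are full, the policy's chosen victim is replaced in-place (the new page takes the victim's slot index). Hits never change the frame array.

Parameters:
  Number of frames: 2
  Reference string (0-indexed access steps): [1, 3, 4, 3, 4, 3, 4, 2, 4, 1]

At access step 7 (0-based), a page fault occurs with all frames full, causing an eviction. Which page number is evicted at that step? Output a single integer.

Step 0: ref 1 -> FAULT, frames=[1,-]
Step 1: ref 3 -> FAULT, frames=[1,3]
Step 2: ref 4 -> FAULT, evict 1, frames=[4,3]
Step 3: ref 3 -> HIT, frames=[4,3]
Step 4: ref 4 -> HIT, frames=[4,3]
Step 5: ref 3 -> HIT, frames=[4,3]
Step 6: ref 4 -> HIT, frames=[4,3]
Step 7: ref 2 -> FAULT, evict 3, frames=[4,2]
At step 7: evicted page 3

Answer: 3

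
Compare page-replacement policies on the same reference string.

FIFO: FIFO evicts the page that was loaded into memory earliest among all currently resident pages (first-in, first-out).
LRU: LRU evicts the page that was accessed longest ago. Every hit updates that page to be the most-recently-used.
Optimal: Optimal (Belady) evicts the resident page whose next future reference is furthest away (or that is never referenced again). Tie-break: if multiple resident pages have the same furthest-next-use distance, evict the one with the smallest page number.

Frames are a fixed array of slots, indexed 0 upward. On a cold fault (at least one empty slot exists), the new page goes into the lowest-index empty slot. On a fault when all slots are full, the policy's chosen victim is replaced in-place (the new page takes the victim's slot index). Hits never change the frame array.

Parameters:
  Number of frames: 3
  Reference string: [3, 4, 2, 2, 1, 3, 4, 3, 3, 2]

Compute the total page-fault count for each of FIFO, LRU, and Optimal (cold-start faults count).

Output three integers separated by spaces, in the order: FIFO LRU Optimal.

--- FIFO ---
  step 0: ref 3 -> FAULT, frames=[3,-,-] (faults so far: 1)
  step 1: ref 4 -> FAULT, frames=[3,4,-] (faults so far: 2)
  step 2: ref 2 -> FAULT, frames=[3,4,2] (faults so far: 3)
  step 3: ref 2 -> HIT, frames=[3,4,2] (faults so far: 3)
  step 4: ref 1 -> FAULT, evict 3, frames=[1,4,2] (faults so far: 4)
  step 5: ref 3 -> FAULT, evict 4, frames=[1,3,2] (faults so far: 5)
  step 6: ref 4 -> FAULT, evict 2, frames=[1,3,4] (faults so far: 6)
  step 7: ref 3 -> HIT, frames=[1,3,4] (faults so far: 6)
  step 8: ref 3 -> HIT, frames=[1,3,4] (faults so far: 6)
  step 9: ref 2 -> FAULT, evict 1, frames=[2,3,4] (faults so far: 7)
  FIFO total faults: 7
--- LRU ---
  step 0: ref 3 -> FAULT, frames=[3,-,-] (faults so far: 1)
  step 1: ref 4 -> FAULT, frames=[3,4,-] (faults so far: 2)
  step 2: ref 2 -> FAULT, frames=[3,4,2] (faults so far: 3)
  step 3: ref 2 -> HIT, frames=[3,4,2] (faults so far: 3)
  step 4: ref 1 -> FAULT, evict 3, frames=[1,4,2] (faults so far: 4)
  step 5: ref 3 -> FAULT, evict 4, frames=[1,3,2] (faults so far: 5)
  step 6: ref 4 -> FAULT, evict 2, frames=[1,3,4] (faults so far: 6)
  step 7: ref 3 -> HIT, frames=[1,3,4] (faults so far: 6)
  step 8: ref 3 -> HIT, frames=[1,3,4] (faults so far: 6)
  step 9: ref 2 -> FAULT, evict 1, frames=[2,3,4] (faults so far: 7)
  LRU total faults: 7
--- Optimal ---
  step 0: ref 3 -> FAULT, frames=[3,-,-] (faults so far: 1)
  step 1: ref 4 -> FAULT, frames=[3,4,-] (faults so far: 2)
  step 2: ref 2 -> FAULT, frames=[3,4,2] (faults so far: 3)
  step 3: ref 2 -> HIT, frames=[3,4,2] (faults so far: 3)
  step 4: ref 1 -> FAULT, evict 2, frames=[3,4,1] (faults so far: 4)
  step 5: ref 3 -> HIT, frames=[3,4,1] (faults so far: 4)
  step 6: ref 4 -> HIT, frames=[3,4,1] (faults so far: 4)
  step 7: ref 3 -> HIT, frames=[3,4,1] (faults so far: 4)
  step 8: ref 3 -> HIT, frames=[3,4,1] (faults so far: 4)
  step 9: ref 2 -> FAULT, evict 1, frames=[3,4,2] (faults so far: 5)
  Optimal total faults: 5

Answer: 7 7 5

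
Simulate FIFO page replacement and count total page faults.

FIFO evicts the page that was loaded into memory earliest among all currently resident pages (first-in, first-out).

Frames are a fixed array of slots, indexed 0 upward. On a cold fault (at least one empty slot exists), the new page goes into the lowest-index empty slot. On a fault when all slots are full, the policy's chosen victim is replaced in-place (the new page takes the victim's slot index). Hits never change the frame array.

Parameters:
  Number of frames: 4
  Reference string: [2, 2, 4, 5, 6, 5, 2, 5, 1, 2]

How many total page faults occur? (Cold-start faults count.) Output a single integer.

Answer: 6

Derivation:
Step 0: ref 2 → FAULT, frames=[2,-,-,-]
Step 1: ref 2 → HIT, frames=[2,-,-,-]
Step 2: ref 4 → FAULT, frames=[2,4,-,-]
Step 3: ref 5 → FAULT, frames=[2,4,5,-]
Step 4: ref 6 → FAULT, frames=[2,4,5,6]
Step 5: ref 5 → HIT, frames=[2,4,5,6]
Step 6: ref 2 → HIT, frames=[2,4,5,6]
Step 7: ref 5 → HIT, frames=[2,4,5,6]
Step 8: ref 1 → FAULT (evict 2), frames=[1,4,5,6]
Step 9: ref 2 → FAULT (evict 4), frames=[1,2,5,6]
Total faults: 6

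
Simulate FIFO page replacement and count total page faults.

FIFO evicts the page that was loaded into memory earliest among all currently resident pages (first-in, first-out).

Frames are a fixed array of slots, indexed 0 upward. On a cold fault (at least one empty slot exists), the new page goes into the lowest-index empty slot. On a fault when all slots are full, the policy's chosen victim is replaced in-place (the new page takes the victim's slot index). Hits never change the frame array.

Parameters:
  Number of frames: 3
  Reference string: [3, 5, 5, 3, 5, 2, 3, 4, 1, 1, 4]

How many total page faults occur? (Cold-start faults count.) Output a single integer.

Step 0: ref 3 → FAULT, frames=[3,-,-]
Step 1: ref 5 → FAULT, frames=[3,5,-]
Step 2: ref 5 → HIT, frames=[3,5,-]
Step 3: ref 3 → HIT, frames=[3,5,-]
Step 4: ref 5 → HIT, frames=[3,5,-]
Step 5: ref 2 → FAULT, frames=[3,5,2]
Step 6: ref 3 → HIT, frames=[3,5,2]
Step 7: ref 4 → FAULT (evict 3), frames=[4,5,2]
Step 8: ref 1 → FAULT (evict 5), frames=[4,1,2]
Step 9: ref 1 → HIT, frames=[4,1,2]
Step 10: ref 4 → HIT, frames=[4,1,2]
Total faults: 5

Answer: 5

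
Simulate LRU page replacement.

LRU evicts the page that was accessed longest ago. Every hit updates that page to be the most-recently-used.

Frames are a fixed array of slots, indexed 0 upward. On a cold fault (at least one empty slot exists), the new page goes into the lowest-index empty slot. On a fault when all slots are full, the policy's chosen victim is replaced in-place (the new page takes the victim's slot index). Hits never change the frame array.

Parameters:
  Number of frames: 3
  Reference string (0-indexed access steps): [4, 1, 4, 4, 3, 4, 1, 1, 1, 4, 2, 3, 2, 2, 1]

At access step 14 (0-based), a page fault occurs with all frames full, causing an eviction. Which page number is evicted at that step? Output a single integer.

Answer: 4

Derivation:
Step 0: ref 4 -> FAULT, frames=[4,-,-]
Step 1: ref 1 -> FAULT, frames=[4,1,-]
Step 2: ref 4 -> HIT, frames=[4,1,-]
Step 3: ref 4 -> HIT, frames=[4,1,-]
Step 4: ref 3 -> FAULT, frames=[4,1,3]
Step 5: ref 4 -> HIT, frames=[4,1,3]
Step 6: ref 1 -> HIT, frames=[4,1,3]
Step 7: ref 1 -> HIT, frames=[4,1,3]
Step 8: ref 1 -> HIT, frames=[4,1,3]
Step 9: ref 4 -> HIT, frames=[4,1,3]
Step 10: ref 2 -> FAULT, evict 3, frames=[4,1,2]
Step 11: ref 3 -> FAULT, evict 1, frames=[4,3,2]
Step 12: ref 2 -> HIT, frames=[4,3,2]
Step 13: ref 2 -> HIT, frames=[4,3,2]
Step 14: ref 1 -> FAULT, evict 4, frames=[1,3,2]
At step 14: evicted page 4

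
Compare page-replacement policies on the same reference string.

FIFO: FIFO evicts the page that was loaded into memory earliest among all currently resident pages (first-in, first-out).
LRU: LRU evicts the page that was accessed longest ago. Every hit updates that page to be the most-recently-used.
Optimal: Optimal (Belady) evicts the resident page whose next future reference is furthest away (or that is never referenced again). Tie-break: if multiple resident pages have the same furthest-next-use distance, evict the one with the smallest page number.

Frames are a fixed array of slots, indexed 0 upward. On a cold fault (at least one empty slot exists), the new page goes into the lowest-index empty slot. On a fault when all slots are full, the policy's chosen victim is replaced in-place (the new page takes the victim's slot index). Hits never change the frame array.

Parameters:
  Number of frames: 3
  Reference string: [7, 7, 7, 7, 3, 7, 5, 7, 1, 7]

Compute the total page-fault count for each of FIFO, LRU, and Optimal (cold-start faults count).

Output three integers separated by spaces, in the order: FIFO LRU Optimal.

--- FIFO ---
  step 0: ref 7 -> FAULT, frames=[7,-,-] (faults so far: 1)
  step 1: ref 7 -> HIT, frames=[7,-,-] (faults so far: 1)
  step 2: ref 7 -> HIT, frames=[7,-,-] (faults so far: 1)
  step 3: ref 7 -> HIT, frames=[7,-,-] (faults so far: 1)
  step 4: ref 3 -> FAULT, frames=[7,3,-] (faults so far: 2)
  step 5: ref 7 -> HIT, frames=[7,3,-] (faults so far: 2)
  step 6: ref 5 -> FAULT, frames=[7,3,5] (faults so far: 3)
  step 7: ref 7 -> HIT, frames=[7,3,5] (faults so far: 3)
  step 8: ref 1 -> FAULT, evict 7, frames=[1,3,5] (faults so far: 4)
  step 9: ref 7 -> FAULT, evict 3, frames=[1,7,5] (faults so far: 5)
  FIFO total faults: 5
--- LRU ---
  step 0: ref 7 -> FAULT, frames=[7,-,-] (faults so far: 1)
  step 1: ref 7 -> HIT, frames=[7,-,-] (faults so far: 1)
  step 2: ref 7 -> HIT, frames=[7,-,-] (faults so far: 1)
  step 3: ref 7 -> HIT, frames=[7,-,-] (faults so far: 1)
  step 4: ref 3 -> FAULT, frames=[7,3,-] (faults so far: 2)
  step 5: ref 7 -> HIT, frames=[7,3,-] (faults so far: 2)
  step 6: ref 5 -> FAULT, frames=[7,3,5] (faults so far: 3)
  step 7: ref 7 -> HIT, frames=[7,3,5] (faults so far: 3)
  step 8: ref 1 -> FAULT, evict 3, frames=[7,1,5] (faults so far: 4)
  step 9: ref 7 -> HIT, frames=[7,1,5] (faults so far: 4)
  LRU total faults: 4
--- Optimal ---
  step 0: ref 7 -> FAULT, frames=[7,-,-] (faults so far: 1)
  step 1: ref 7 -> HIT, frames=[7,-,-] (faults so far: 1)
  step 2: ref 7 -> HIT, frames=[7,-,-] (faults so far: 1)
  step 3: ref 7 -> HIT, frames=[7,-,-] (faults so far: 1)
  step 4: ref 3 -> FAULT, frames=[7,3,-] (faults so far: 2)
  step 5: ref 7 -> HIT, frames=[7,3,-] (faults so far: 2)
  step 6: ref 5 -> FAULT, frames=[7,3,5] (faults so far: 3)
  step 7: ref 7 -> HIT, frames=[7,3,5] (faults so far: 3)
  step 8: ref 1 -> FAULT, evict 3, frames=[7,1,5] (faults so far: 4)
  step 9: ref 7 -> HIT, frames=[7,1,5] (faults so far: 4)
  Optimal total faults: 4

Answer: 5 4 4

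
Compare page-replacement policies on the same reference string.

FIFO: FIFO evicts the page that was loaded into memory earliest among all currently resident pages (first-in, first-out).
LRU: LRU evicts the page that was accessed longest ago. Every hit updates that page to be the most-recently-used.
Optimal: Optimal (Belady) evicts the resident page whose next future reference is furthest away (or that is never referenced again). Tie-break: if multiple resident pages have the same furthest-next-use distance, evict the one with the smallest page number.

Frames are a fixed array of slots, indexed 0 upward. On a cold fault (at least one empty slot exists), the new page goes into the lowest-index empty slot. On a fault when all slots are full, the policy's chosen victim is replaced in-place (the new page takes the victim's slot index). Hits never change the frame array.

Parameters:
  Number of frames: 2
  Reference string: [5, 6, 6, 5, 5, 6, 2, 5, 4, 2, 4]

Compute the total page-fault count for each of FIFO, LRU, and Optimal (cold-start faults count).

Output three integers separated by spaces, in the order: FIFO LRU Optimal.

--- FIFO ---
  step 0: ref 5 -> FAULT, frames=[5,-] (faults so far: 1)
  step 1: ref 6 -> FAULT, frames=[5,6] (faults so far: 2)
  step 2: ref 6 -> HIT, frames=[5,6] (faults so far: 2)
  step 3: ref 5 -> HIT, frames=[5,6] (faults so far: 2)
  step 4: ref 5 -> HIT, frames=[5,6] (faults so far: 2)
  step 5: ref 6 -> HIT, frames=[5,6] (faults so far: 2)
  step 6: ref 2 -> FAULT, evict 5, frames=[2,6] (faults so far: 3)
  step 7: ref 5 -> FAULT, evict 6, frames=[2,5] (faults so far: 4)
  step 8: ref 4 -> FAULT, evict 2, frames=[4,5] (faults so far: 5)
  step 9: ref 2 -> FAULT, evict 5, frames=[4,2] (faults so far: 6)
  step 10: ref 4 -> HIT, frames=[4,2] (faults so far: 6)
  FIFO total faults: 6
--- LRU ---
  step 0: ref 5 -> FAULT, frames=[5,-] (faults so far: 1)
  step 1: ref 6 -> FAULT, frames=[5,6] (faults so far: 2)
  step 2: ref 6 -> HIT, frames=[5,6] (faults so far: 2)
  step 3: ref 5 -> HIT, frames=[5,6] (faults so far: 2)
  step 4: ref 5 -> HIT, frames=[5,6] (faults so far: 2)
  step 5: ref 6 -> HIT, frames=[5,6] (faults so far: 2)
  step 6: ref 2 -> FAULT, evict 5, frames=[2,6] (faults so far: 3)
  step 7: ref 5 -> FAULT, evict 6, frames=[2,5] (faults so far: 4)
  step 8: ref 4 -> FAULT, evict 2, frames=[4,5] (faults so far: 5)
  step 9: ref 2 -> FAULT, evict 5, frames=[4,2] (faults so far: 6)
  step 10: ref 4 -> HIT, frames=[4,2] (faults so far: 6)
  LRU total faults: 6
--- Optimal ---
  step 0: ref 5 -> FAULT, frames=[5,-] (faults so far: 1)
  step 1: ref 6 -> FAULT, frames=[5,6] (faults so far: 2)
  step 2: ref 6 -> HIT, frames=[5,6] (faults so far: 2)
  step 3: ref 5 -> HIT, frames=[5,6] (faults so far: 2)
  step 4: ref 5 -> HIT, frames=[5,6] (faults so far: 2)
  step 5: ref 6 -> HIT, frames=[5,6] (faults so far: 2)
  step 6: ref 2 -> FAULT, evict 6, frames=[5,2] (faults so far: 3)
  step 7: ref 5 -> HIT, frames=[5,2] (faults so far: 3)
  step 8: ref 4 -> FAULT, evict 5, frames=[4,2] (faults so far: 4)
  step 9: ref 2 -> HIT, frames=[4,2] (faults so far: 4)
  step 10: ref 4 -> HIT, frames=[4,2] (faults so far: 4)
  Optimal total faults: 4

Answer: 6 6 4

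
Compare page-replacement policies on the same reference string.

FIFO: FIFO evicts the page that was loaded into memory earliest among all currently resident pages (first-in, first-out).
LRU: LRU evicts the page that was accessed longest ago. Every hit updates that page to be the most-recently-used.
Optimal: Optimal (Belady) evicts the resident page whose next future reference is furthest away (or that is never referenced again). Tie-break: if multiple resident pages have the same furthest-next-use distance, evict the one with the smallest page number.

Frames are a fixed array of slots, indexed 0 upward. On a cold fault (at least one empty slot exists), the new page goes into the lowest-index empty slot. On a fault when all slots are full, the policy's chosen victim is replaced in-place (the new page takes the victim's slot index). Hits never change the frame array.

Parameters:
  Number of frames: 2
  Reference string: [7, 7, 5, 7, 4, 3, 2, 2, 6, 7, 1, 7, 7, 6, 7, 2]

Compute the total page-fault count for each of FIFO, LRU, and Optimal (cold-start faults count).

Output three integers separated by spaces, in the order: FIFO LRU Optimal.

--- FIFO ---
  step 0: ref 7 -> FAULT, frames=[7,-] (faults so far: 1)
  step 1: ref 7 -> HIT, frames=[7,-] (faults so far: 1)
  step 2: ref 5 -> FAULT, frames=[7,5] (faults so far: 2)
  step 3: ref 7 -> HIT, frames=[7,5] (faults so far: 2)
  step 4: ref 4 -> FAULT, evict 7, frames=[4,5] (faults so far: 3)
  step 5: ref 3 -> FAULT, evict 5, frames=[4,3] (faults so far: 4)
  step 6: ref 2 -> FAULT, evict 4, frames=[2,3] (faults so far: 5)
  step 7: ref 2 -> HIT, frames=[2,3] (faults so far: 5)
  step 8: ref 6 -> FAULT, evict 3, frames=[2,6] (faults so far: 6)
  step 9: ref 7 -> FAULT, evict 2, frames=[7,6] (faults so far: 7)
  step 10: ref 1 -> FAULT, evict 6, frames=[7,1] (faults so far: 8)
  step 11: ref 7 -> HIT, frames=[7,1] (faults so far: 8)
  step 12: ref 7 -> HIT, frames=[7,1] (faults so far: 8)
  step 13: ref 6 -> FAULT, evict 7, frames=[6,1] (faults so far: 9)
  step 14: ref 7 -> FAULT, evict 1, frames=[6,7] (faults so far: 10)
  step 15: ref 2 -> FAULT, evict 6, frames=[2,7] (faults so far: 11)
  FIFO total faults: 11
--- LRU ---
  step 0: ref 7 -> FAULT, frames=[7,-] (faults so far: 1)
  step 1: ref 7 -> HIT, frames=[7,-] (faults so far: 1)
  step 2: ref 5 -> FAULT, frames=[7,5] (faults so far: 2)
  step 3: ref 7 -> HIT, frames=[7,5] (faults so far: 2)
  step 4: ref 4 -> FAULT, evict 5, frames=[7,4] (faults so far: 3)
  step 5: ref 3 -> FAULT, evict 7, frames=[3,4] (faults so far: 4)
  step 6: ref 2 -> FAULT, evict 4, frames=[3,2] (faults so far: 5)
  step 7: ref 2 -> HIT, frames=[3,2] (faults so far: 5)
  step 8: ref 6 -> FAULT, evict 3, frames=[6,2] (faults so far: 6)
  step 9: ref 7 -> FAULT, evict 2, frames=[6,7] (faults so far: 7)
  step 10: ref 1 -> FAULT, evict 6, frames=[1,7] (faults so far: 8)
  step 11: ref 7 -> HIT, frames=[1,7] (faults so far: 8)
  step 12: ref 7 -> HIT, frames=[1,7] (faults so far: 8)
  step 13: ref 6 -> FAULT, evict 1, frames=[6,7] (faults so far: 9)
  step 14: ref 7 -> HIT, frames=[6,7] (faults so far: 9)
  step 15: ref 2 -> FAULT, evict 6, frames=[2,7] (faults so far: 10)
  LRU total faults: 10
--- Optimal ---
  step 0: ref 7 -> FAULT, frames=[7,-] (faults so far: 1)
  step 1: ref 7 -> HIT, frames=[7,-] (faults so far: 1)
  step 2: ref 5 -> FAULT, frames=[7,5] (faults so far: 2)
  step 3: ref 7 -> HIT, frames=[7,5] (faults so far: 2)
  step 4: ref 4 -> FAULT, evict 5, frames=[7,4] (faults so far: 3)
  step 5: ref 3 -> FAULT, evict 4, frames=[7,3] (faults so far: 4)
  step 6: ref 2 -> FAULT, evict 3, frames=[7,2] (faults so far: 5)
  step 7: ref 2 -> HIT, frames=[7,2] (faults so far: 5)
  step 8: ref 6 -> FAULT, evict 2, frames=[7,6] (faults so far: 6)
  step 9: ref 7 -> HIT, frames=[7,6] (faults so far: 6)
  step 10: ref 1 -> FAULT, evict 6, frames=[7,1] (faults so far: 7)
  step 11: ref 7 -> HIT, frames=[7,1] (faults so far: 7)
  step 12: ref 7 -> HIT, frames=[7,1] (faults so far: 7)
  step 13: ref 6 -> FAULT, evict 1, frames=[7,6] (faults so far: 8)
  step 14: ref 7 -> HIT, frames=[7,6] (faults so far: 8)
  step 15: ref 2 -> FAULT, evict 6, frames=[7,2] (faults so far: 9)
  Optimal total faults: 9

Answer: 11 10 9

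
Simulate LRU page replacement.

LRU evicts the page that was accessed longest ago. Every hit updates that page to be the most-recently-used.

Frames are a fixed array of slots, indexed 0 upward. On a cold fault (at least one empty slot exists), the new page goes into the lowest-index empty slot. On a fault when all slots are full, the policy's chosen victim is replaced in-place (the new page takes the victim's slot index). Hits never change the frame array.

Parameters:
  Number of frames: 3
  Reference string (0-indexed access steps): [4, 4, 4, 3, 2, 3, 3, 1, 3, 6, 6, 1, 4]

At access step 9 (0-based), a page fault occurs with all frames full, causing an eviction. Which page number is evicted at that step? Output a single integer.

Answer: 2

Derivation:
Step 0: ref 4 -> FAULT, frames=[4,-,-]
Step 1: ref 4 -> HIT, frames=[4,-,-]
Step 2: ref 4 -> HIT, frames=[4,-,-]
Step 3: ref 3 -> FAULT, frames=[4,3,-]
Step 4: ref 2 -> FAULT, frames=[4,3,2]
Step 5: ref 3 -> HIT, frames=[4,3,2]
Step 6: ref 3 -> HIT, frames=[4,3,2]
Step 7: ref 1 -> FAULT, evict 4, frames=[1,3,2]
Step 8: ref 3 -> HIT, frames=[1,3,2]
Step 9: ref 6 -> FAULT, evict 2, frames=[1,3,6]
At step 9: evicted page 2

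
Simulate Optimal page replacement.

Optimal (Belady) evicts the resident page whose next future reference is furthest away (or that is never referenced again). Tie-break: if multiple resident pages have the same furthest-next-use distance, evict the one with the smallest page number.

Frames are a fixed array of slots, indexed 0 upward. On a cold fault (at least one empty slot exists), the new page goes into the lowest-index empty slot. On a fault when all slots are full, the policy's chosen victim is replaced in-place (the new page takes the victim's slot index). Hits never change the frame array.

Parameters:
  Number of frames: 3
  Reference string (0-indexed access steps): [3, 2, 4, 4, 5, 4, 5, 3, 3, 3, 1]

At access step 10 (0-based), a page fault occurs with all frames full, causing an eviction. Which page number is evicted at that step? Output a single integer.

Answer: 3

Derivation:
Step 0: ref 3 -> FAULT, frames=[3,-,-]
Step 1: ref 2 -> FAULT, frames=[3,2,-]
Step 2: ref 4 -> FAULT, frames=[3,2,4]
Step 3: ref 4 -> HIT, frames=[3,2,4]
Step 4: ref 5 -> FAULT, evict 2, frames=[3,5,4]
Step 5: ref 4 -> HIT, frames=[3,5,4]
Step 6: ref 5 -> HIT, frames=[3,5,4]
Step 7: ref 3 -> HIT, frames=[3,5,4]
Step 8: ref 3 -> HIT, frames=[3,5,4]
Step 9: ref 3 -> HIT, frames=[3,5,4]
Step 10: ref 1 -> FAULT, evict 3, frames=[1,5,4]
At step 10: evicted page 3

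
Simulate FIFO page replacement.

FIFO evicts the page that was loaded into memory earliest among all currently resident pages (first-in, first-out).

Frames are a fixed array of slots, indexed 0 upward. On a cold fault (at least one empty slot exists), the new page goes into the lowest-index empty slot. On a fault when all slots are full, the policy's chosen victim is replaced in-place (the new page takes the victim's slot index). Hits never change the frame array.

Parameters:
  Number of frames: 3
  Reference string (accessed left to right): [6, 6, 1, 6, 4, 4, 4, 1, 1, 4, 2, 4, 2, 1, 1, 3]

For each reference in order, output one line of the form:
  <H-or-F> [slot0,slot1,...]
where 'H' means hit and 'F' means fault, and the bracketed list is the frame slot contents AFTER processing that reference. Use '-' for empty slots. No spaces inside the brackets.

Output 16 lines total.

F [6,-,-]
H [6,-,-]
F [6,1,-]
H [6,1,-]
F [6,1,4]
H [6,1,4]
H [6,1,4]
H [6,1,4]
H [6,1,4]
H [6,1,4]
F [2,1,4]
H [2,1,4]
H [2,1,4]
H [2,1,4]
H [2,1,4]
F [2,3,4]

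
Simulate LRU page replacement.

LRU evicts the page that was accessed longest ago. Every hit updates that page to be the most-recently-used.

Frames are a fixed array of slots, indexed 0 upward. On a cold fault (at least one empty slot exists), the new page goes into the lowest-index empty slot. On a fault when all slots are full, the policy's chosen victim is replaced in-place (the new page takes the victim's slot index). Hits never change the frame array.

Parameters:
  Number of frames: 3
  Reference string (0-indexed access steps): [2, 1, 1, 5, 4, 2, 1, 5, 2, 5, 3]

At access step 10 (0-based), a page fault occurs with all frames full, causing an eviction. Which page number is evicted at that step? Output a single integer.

Answer: 1

Derivation:
Step 0: ref 2 -> FAULT, frames=[2,-,-]
Step 1: ref 1 -> FAULT, frames=[2,1,-]
Step 2: ref 1 -> HIT, frames=[2,1,-]
Step 3: ref 5 -> FAULT, frames=[2,1,5]
Step 4: ref 4 -> FAULT, evict 2, frames=[4,1,5]
Step 5: ref 2 -> FAULT, evict 1, frames=[4,2,5]
Step 6: ref 1 -> FAULT, evict 5, frames=[4,2,1]
Step 7: ref 5 -> FAULT, evict 4, frames=[5,2,1]
Step 8: ref 2 -> HIT, frames=[5,2,1]
Step 9: ref 5 -> HIT, frames=[5,2,1]
Step 10: ref 3 -> FAULT, evict 1, frames=[5,2,3]
At step 10: evicted page 1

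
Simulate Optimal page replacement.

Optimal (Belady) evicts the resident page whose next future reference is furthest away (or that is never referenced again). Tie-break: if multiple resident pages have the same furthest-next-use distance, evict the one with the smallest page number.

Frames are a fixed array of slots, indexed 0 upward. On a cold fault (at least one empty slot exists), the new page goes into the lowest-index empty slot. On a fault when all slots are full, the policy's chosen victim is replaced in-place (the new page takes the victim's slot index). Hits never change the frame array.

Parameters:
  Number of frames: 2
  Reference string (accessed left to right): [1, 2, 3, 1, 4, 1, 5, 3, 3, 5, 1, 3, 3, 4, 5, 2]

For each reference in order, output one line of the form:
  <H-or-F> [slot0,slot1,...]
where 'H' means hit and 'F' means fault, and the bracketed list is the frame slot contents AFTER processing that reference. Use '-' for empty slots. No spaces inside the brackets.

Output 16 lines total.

F [1,-]
F [1,2]
F [1,3]
H [1,3]
F [1,4]
H [1,4]
F [1,5]
F [3,5]
H [3,5]
H [3,5]
F [3,1]
H [3,1]
H [3,1]
F [3,4]
F [5,4]
F [5,2]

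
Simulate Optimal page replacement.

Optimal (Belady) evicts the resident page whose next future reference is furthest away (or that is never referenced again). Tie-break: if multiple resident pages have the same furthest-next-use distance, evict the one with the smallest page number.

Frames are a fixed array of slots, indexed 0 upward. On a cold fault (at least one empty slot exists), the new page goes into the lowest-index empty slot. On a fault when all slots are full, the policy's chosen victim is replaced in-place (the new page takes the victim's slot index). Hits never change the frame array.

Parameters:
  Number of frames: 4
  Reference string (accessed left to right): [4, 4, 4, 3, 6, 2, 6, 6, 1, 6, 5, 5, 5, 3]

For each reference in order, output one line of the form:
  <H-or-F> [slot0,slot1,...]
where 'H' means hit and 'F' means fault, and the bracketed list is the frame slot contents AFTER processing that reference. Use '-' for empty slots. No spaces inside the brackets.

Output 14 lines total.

F [4,-,-,-]
H [4,-,-,-]
H [4,-,-,-]
F [4,3,-,-]
F [4,3,6,-]
F [4,3,6,2]
H [4,3,6,2]
H [4,3,6,2]
F [4,3,6,1]
H [4,3,6,1]
F [4,3,6,5]
H [4,3,6,5]
H [4,3,6,5]
H [4,3,6,5]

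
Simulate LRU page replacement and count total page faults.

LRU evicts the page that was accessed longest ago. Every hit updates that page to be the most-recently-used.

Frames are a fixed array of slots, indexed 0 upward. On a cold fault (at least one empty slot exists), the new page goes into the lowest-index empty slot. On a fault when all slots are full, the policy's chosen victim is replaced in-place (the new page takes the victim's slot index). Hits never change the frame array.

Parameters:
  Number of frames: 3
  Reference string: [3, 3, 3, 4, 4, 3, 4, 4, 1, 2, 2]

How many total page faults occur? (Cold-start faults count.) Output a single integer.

Answer: 4

Derivation:
Step 0: ref 3 → FAULT, frames=[3,-,-]
Step 1: ref 3 → HIT, frames=[3,-,-]
Step 2: ref 3 → HIT, frames=[3,-,-]
Step 3: ref 4 → FAULT, frames=[3,4,-]
Step 4: ref 4 → HIT, frames=[3,4,-]
Step 5: ref 3 → HIT, frames=[3,4,-]
Step 6: ref 4 → HIT, frames=[3,4,-]
Step 7: ref 4 → HIT, frames=[3,4,-]
Step 8: ref 1 → FAULT, frames=[3,4,1]
Step 9: ref 2 → FAULT (evict 3), frames=[2,4,1]
Step 10: ref 2 → HIT, frames=[2,4,1]
Total faults: 4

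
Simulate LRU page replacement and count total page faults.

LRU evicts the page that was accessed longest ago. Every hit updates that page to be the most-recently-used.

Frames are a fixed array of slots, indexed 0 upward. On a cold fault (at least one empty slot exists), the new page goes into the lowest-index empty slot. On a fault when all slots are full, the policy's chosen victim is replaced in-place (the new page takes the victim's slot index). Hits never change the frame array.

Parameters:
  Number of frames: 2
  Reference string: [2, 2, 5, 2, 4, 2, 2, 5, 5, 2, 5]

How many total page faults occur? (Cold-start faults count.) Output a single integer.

Answer: 4

Derivation:
Step 0: ref 2 → FAULT, frames=[2,-]
Step 1: ref 2 → HIT, frames=[2,-]
Step 2: ref 5 → FAULT, frames=[2,5]
Step 3: ref 2 → HIT, frames=[2,5]
Step 4: ref 4 → FAULT (evict 5), frames=[2,4]
Step 5: ref 2 → HIT, frames=[2,4]
Step 6: ref 2 → HIT, frames=[2,4]
Step 7: ref 5 → FAULT (evict 4), frames=[2,5]
Step 8: ref 5 → HIT, frames=[2,5]
Step 9: ref 2 → HIT, frames=[2,5]
Step 10: ref 5 → HIT, frames=[2,5]
Total faults: 4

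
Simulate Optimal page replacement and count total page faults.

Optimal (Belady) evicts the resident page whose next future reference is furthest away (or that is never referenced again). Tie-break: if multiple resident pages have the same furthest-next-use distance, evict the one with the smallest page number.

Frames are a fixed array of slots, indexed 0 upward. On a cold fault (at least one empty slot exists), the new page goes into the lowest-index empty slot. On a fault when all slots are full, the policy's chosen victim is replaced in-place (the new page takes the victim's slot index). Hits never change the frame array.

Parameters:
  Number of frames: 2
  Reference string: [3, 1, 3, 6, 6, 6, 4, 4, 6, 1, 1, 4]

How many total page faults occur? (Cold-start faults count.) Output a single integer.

Step 0: ref 3 → FAULT, frames=[3,-]
Step 1: ref 1 → FAULT, frames=[3,1]
Step 2: ref 3 → HIT, frames=[3,1]
Step 3: ref 6 → FAULT (evict 3), frames=[6,1]
Step 4: ref 6 → HIT, frames=[6,1]
Step 5: ref 6 → HIT, frames=[6,1]
Step 6: ref 4 → FAULT (evict 1), frames=[6,4]
Step 7: ref 4 → HIT, frames=[6,4]
Step 8: ref 6 → HIT, frames=[6,4]
Step 9: ref 1 → FAULT (evict 6), frames=[1,4]
Step 10: ref 1 → HIT, frames=[1,4]
Step 11: ref 4 → HIT, frames=[1,4]
Total faults: 5

Answer: 5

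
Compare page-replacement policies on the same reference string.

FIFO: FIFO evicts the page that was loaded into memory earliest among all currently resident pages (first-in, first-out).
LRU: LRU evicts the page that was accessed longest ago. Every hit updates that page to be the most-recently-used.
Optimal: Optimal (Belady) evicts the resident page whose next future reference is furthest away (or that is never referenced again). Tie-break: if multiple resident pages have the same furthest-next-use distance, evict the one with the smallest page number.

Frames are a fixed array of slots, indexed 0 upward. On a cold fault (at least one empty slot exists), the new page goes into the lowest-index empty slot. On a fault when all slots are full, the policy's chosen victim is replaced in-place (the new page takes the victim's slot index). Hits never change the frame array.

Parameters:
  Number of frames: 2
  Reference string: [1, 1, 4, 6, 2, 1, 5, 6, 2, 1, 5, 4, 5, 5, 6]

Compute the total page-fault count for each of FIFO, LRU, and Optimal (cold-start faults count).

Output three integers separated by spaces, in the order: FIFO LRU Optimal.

--- FIFO ---
  step 0: ref 1 -> FAULT, frames=[1,-] (faults so far: 1)
  step 1: ref 1 -> HIT, frames=[1,-] (faults so far: 1)
  step 2: ref 4 -> FAULT, frames=[1,4] (faults so far: 2)
  step 3: ref 6 -> FAULT, evict 1, frames=[6,4] (faults so far: 3)
  step 4: ref 2 -> FAULT, evict 4, frames=[6,2] (faults so far: 4)
  step 5: ref 1 -> FAULT, evict 6, frames=[1,2] (faults so far: 5)
  step 6: ref 5 -> FAULT, evict 2, frames=[1,5] (faults so far: 6)
  step 7: ref 6 -> FAULT, evict 1, frames=[6,5] (faults so far: 7)
  step 8: ref 2 -> FAULT, evict 5, frames=[6,2] (faults so far: 8)
  step 9: ref 1 -> FAULT, evict 6, frames=[1,2] (faults so far: 9)
  step 10: ref 5 -> FAULT, evict 2, frames=[1,5] (faults so far: 10)
  step 11: ref 4 -> FAULT, evict 1, frames=[4,5] (faults so far: 11)
  step 12: ref 5 -> HIT, frames=[4,5] (faults so far: 11)
  step 13: ref 5 -> HIT, frames=[4,5] (faults so far: 11)
  step 14: ref 6 -> FAULT, evict 5, frames=[4,6] (faults so far: 12)
  FIFO total faults: 12
--- LRU ---
  step 0: ref 1 -> FAULT, frames=[1,-] (faults so far: 1)
  step 1: ref 1 -> HIT, frames=[1,-] (faults so far: 1)
  step 2: ref 4 -> FAULT, frames=[1,4] (faults so far: 2)
  step 3: ref 6 -> FAULT, evict 1, frames=[6,4] (faults so far: 3)
  step 4: ref 2 -> FAULT, evict 4, frames=[6,2] (faults so far: 4)
  step 5: ref 1 -> FAULT, evict 6, frames=[1,2] (faults so far: 5)
  step 6: ref 5 -> FAULT, evict 2, frames=[1,5] (faults so far: 6)
  step 7: ref 6 -> FAULT, evict 1, frames=[6,5] (faults so far: 7)
  step 8: ref 2 -> FAULT, evict 5, frames=[6,2] (faults so far: 8)
  step 9: ref 1 -> FAULT, evict 6, frames=[1,2] (faults so far: 9)
  step 10: ref 5 -> FAULT, evict 2, frames=[1,5] (faults so far: 10)
  step 11: ref 4 -> FAULT, evict 1, frames=[4,5] (faults so far: 11)
  step 12: ref 5 -> HIT, frames=[4,5] (faults so far: 11)
  step 13: ref 5 -> HIT, frames=[4,5] (faults so far: 11)
  step 14: ref 6 -> FAULT, evict 4, frames=[6,5] (faults so far: 12)
  LRU total faults: 12
--- Optimal ---
  step 0: ref 1 -> FAULT, frames=[1,-] (faults so far: 1)
  step 1: ref 1 -> HIT, frames=[1,-] (faults so far: 1)
  step 2: ref 4 -> FAULT, frames=[1,4] (faults so far: 2)
  step 3: ref 6 -> FAULT, evict 4, frames=[1,6] (faults so far: 3)
  step 4: ref 2 -> FAULT, evict 6, frames=[1,2] (faults so far: 4)
  step 5: ref 1 -> HIT, frames=[1,2] (faults so far: 4)
  step 6: ref 5 -> FAULT, evict 1, frames=[5,2] (faults so far: 5)
  step 7: ref 6 -> FAULT, evict 5, frames=[6,2] (faults so far: 6)
  step 8: ref 2 -> HIT, frames=[6,2] (faults so far: 6)
  step 9: ref 1 -> FAULT, evict 2, frames=[6,1] (faults so far: 7)
  step 10: ref 5 -> FAULT, evict 1, frames=[6,5] (faults so far: 8)
  step 11: ref 4 -> FAULT, evict 6, frames=[4,5] (faults so far: 9)
  step 12: ref 5 -> HIT, frames=[4,5] (faults so far: 9)
  step 13: ref 5 -> HIT, frames=[4,5] (faults so far: 9)
  step 14: ref 6 -> FAULT, evict 4, frames=[6,5] (faults so far: 10)
  Optimal total faults: 10

Answer: 12 12 10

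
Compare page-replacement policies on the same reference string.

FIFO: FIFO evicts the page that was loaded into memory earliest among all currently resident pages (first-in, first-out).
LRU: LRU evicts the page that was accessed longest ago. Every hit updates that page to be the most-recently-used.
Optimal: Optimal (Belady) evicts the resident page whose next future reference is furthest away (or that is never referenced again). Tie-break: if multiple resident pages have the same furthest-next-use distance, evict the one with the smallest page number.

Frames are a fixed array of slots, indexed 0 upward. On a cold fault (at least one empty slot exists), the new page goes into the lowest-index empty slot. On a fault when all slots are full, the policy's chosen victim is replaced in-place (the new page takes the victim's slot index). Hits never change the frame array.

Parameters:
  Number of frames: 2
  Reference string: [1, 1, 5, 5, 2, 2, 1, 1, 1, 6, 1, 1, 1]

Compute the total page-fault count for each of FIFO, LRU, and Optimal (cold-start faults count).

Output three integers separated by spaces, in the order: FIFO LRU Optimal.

--- FIFO ---
  step 0: ref 1 -> FAULT, frames=[1,-] (faults so far: 1)
  step 1: ref 1 -> HIT, frames=[1,-] (faults so far: 1)
  step 2: ref 5 -> FAULT, frames=[1,5] (faults so far: 2)
  step 3: ref 5 -> HIT, frames=[1,5] (faults so far: 2)
  step 4: ref 2 -> FAULT, evict 1, frames=[2,5] (faults so far: 3)
  step 5: ref 2 -> HIT, frames=[2,5] (faults so far: 3)
  step 6: ref 1 -> FAULT, evict 5, frames=[2,1] (faults so far: 4)
  step 7: ref 1 -> HIT, frames=[2,1] (faults so far: 4)
  step 8: ref 1 -> HIT, frames=[2,1] (faults so far: 4)
  step 9: ref 6 -> FAULT, evict 2, frames=[6,1] (faults so far: 5)
  step 10: ref 1 -> HIT, frames=[6,1] (faults so far: 5)
  step 11: ref 1 -> HIT, frames=[6,1] (faults so far: 5)
  step 12: ref 1 -> HIT, frames=[6,1] (faults so far: 5)
  FIFO total faults: 5
--- LRU ---
  step 0: ref 1 -> FAULT, frames=[1,-] (faults so far: 1)
  step 1: ref 1 -> HIT, frames=[1,-] (faults so far: 1)
  step 2: ref 5 -> FAULT, frames=[1,5] (faults so far: 2)
  step 3: ref 5 -> HIT, frames=[1,5] (faults so far: 2)
  step 4: ref 2 -> FAULT, evict 1, frames=[2,5] (faults so far: 3)
  step 5: ref 2 -> HIT, frames=[2,5] (faults so far: 3)
  step 6: ref 1 -> FAULT, evict 5, frames=[2,1] (faults so far: 4)
  step 7: ref 1 -> HIT, frames=[2,1] (faults so far: 4)
  step 8: ref 1 -> HIT, frames=[2,1] (faults so far: 4)
  step 9: ref 6 -> FAULT, evict 2, frames=[6,1] (faults so far: 5)
  step 10: ref 1 -> HIT, frames=[6,1] (faults so far: 5)
  step 11: ref 1 -> HIT, frames=[6,1] (faults so far: 5)
  step 12: ref 1 -> HIT, frames=[6,1] (faults so far: 5)
  LRU total faults: 5
--- Optimal ---
  step 0: ref 1 -> FAULT, frames=[1,-] (faults so far: 1)
  step 1: ref 1 -> HIT, frames=[1,-] (faults so far: 1)
  step 2: ref 5 -> FAULT, frames=[1,5] (faults so far: 2)
  step 3: ref 5 -> HIT, frames=[1,5] (faults so far: 2)
  step 4: ref 2 -> FAULT, evict 5, frames=[1,2] (faults so far: 3)
  step 5: ref 2 -> HIT, frames=[1,2] (faults so far: 3)
  step 6: ref 1 -> HIT, frames=[1,2] (faults so far: 3)
  step 7: ref 1 -> HIT, frames=[1,2] (faults so far: 3)
  step 8: ref 1 -> HIT, frames=[1,2] (faults so far: 3)
  step 9: ref 6 -> FAULT, evict 2, frames=[1,6] (faults so far: 4)
  step 10: ref 1 -> HIT, frames=[1,6] (faults so far: 4)
  step 11: ref 1 -> HIT, frames=[1,6] (faults so far: 4)
  step 12: ref 1 -> HIT, frames=[1,6] (faults so far: 4)
  Optimal total faults: 4

Answer: 5 5 4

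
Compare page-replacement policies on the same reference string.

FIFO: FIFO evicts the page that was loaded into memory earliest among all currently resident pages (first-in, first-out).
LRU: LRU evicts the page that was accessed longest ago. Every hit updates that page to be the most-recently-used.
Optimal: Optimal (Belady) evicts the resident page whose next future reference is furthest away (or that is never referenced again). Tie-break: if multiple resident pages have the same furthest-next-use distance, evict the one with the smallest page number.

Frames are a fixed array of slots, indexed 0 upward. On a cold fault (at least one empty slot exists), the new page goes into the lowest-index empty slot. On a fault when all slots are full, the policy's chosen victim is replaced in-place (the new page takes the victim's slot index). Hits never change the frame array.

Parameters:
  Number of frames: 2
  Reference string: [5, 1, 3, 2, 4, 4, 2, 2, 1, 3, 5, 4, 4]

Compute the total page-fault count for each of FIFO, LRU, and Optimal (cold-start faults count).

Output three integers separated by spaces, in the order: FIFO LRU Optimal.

--- FIFO ---
  step 0: ref 5 -> FAULT, frames=[5,-] (faults so far: 1)
  step 1: ref 1 -> FAULT, frames=[5,1] (faults so far: 2)
  step 2: ref 3 -> FAULT, evict 5, frames=[3,1] (faults so far: 3)
  step 3: ref 2 -> FAULT, evict 1, frames=[3,2] (faults so far: 4)
  step 4: ref 4 -> FAULT, evict 3, frames=[4,2] (faults so far: 5)
  step 5: ref 4 -> HIT, frames=[4,2] (faults so far: 5)
  step 6: ref 2 -> HIT, frames=[4,2] (faults so far: 5)
  step 7: ref 2 -> HIT, frames=[4,2] (faults so far: 5)
  step 8: ref 1 -> FAULT, evict 2, frames=[4,1] (faults so far: 6)
  step 9: ref 3 -> FAULT, evict 4, frames=[3,1] (faults so far: 7)
  step 10: ref 5 -> FAULT, evict 1, frames=[3,5] (faults so far: 8)
  step 11: ref 4 -> FAULT, evict 3, frames=[4,5] (faults so far: 9)
  step 12: ref 4 -> HIT, frames=[4,5] (faults so far: 9)
  FIFO total faults: 9
--- LRU ---
  step 0: ref 5 -> FAULT, frames=[5,-] (faults so far: 1)
  step 1: ref 1 -> FAULT, frames=[5,1] (faults so far: 2)
  step 2: ref 3 -> FAULT, evict 5, frames=[3,1] (faults so far: 3)
  step 3: ref 2 -> FAULT, evict 1, frames=[3,2] (faults so far: 4)
  step 4: ref 4 -> FAULT, evict 3, frames=[4,2] (faults so far: 5)
  step 5: ref 4 -> HIT, frames=[4,2] (faults so far: 5)
  step 6: ref 2 -> HIT, frames=[4,2] (faults so far: 5)
  step 7: ref 2 -> HIT, frames=[4,2] (faults so far: 5)
  step 8: ref 1 -> FAULT, evict 4, frames=[1,2] (faults so far: 6)
  step 9: ref 3 -> FAULT, evict 2, frames=[1,3] (faults so far: 7)
  step 10: ref 5 -> FAULT, evict 1, frames=[5,3] (faults so far: 8)
  step 11: ref 4 -> FAULT, evict 3, frames=[5,4] (faults so far: 9)
  step 12: ref 4 -> HIT, frames=[5,4] (faults so far: 9)
  LRU total faults: 9
--- Optimal ---
  step 0: ref 5 -> FAULT, frames=[5,-] (faults so far: 1)
  step 1: ref 1 -> FAULT, frames=[5,1] (faults so far: 2)
  step 2: ref 3 -> FAULT, evict 5, frames=[3,1] (faults so far: 3)
  step 3: ref 2 -> FAULT, evict 3, frames=[2,1] (faults so far: 4)
  step 4: ref 4 -> FAULT, evict 1, frames=[2,4] (faults so far: 5)
  step 5: ref 4 -> HIT, frames=[2,4] (faults so far: 5)
  step 6: ref 2 -> HIT, frames=[2,4] (faults so far: 5)
  step 7: ref 2 -> HIT, frames=[2,4] (faults so far: 5)
  step 8: ref 1 -> FAULT, evict 2, frames=[1,4] (faults so far: 6)
  step 9: ref 3 -> FAULT, evict 1, frames=[3,4] (faults so far: 7)
  step 10: ref 5 -> FAULT, evict 3, frames=[5,4] (faults so far: 8)
  step 11: ref 4 -> HIT, frames=[5,4] (faults so far: 8)
  step 12: ref 4 -> HIT, frames=[5,4] (faults so far: 8)
  Optimal total faults: 8

Answer: 9 9 8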